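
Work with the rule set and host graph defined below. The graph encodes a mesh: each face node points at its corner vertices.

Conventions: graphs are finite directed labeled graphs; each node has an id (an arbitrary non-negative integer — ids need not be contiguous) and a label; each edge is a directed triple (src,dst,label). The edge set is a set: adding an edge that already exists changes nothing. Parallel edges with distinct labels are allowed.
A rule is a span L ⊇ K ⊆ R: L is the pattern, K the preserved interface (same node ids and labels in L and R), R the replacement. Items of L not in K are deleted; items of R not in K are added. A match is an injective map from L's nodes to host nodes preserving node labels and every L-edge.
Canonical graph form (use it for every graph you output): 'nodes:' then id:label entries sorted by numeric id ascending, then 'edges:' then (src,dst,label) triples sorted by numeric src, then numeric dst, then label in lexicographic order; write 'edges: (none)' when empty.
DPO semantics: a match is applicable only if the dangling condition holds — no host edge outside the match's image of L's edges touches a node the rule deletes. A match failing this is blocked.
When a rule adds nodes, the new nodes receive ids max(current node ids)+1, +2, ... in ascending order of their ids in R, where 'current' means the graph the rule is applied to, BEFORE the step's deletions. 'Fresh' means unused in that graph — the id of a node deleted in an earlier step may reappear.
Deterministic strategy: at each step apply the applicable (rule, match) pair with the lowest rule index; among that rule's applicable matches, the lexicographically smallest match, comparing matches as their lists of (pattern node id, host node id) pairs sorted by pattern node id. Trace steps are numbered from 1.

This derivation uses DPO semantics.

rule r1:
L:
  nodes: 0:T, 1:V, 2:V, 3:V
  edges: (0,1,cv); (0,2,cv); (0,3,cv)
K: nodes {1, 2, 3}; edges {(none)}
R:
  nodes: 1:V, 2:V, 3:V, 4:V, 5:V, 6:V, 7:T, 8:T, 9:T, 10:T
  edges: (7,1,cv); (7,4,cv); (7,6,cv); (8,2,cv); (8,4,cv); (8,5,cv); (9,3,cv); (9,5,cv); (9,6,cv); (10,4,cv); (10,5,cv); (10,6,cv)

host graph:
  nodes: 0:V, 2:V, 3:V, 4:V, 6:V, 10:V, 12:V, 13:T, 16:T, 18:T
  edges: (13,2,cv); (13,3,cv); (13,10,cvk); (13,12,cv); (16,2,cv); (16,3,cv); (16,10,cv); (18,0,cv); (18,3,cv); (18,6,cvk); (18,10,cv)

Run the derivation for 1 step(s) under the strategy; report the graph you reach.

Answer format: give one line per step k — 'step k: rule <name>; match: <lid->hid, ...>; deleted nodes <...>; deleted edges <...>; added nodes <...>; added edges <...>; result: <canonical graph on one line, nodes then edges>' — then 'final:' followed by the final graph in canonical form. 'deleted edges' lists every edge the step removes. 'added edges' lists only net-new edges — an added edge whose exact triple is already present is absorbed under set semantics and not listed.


step 1: rule r1; match: 0->16, 1->2, 2->3, 3->10; deleted nodes 16; deleted edges (16,2,cv); (16,3,cv); (16,10,cv); added nodes 19, 20, 21, 22, 23, 24, 25; added edges (22,2,cv); (22,19,cv); (22,21,cv); (23,3,cv); (23,19,cv); (23,20,cv); (24,10,cv); (24,20,cv); (24,21,cv); (25,19,cv); (25,20,cv); (25,21,cv); result: nodes: 0:V, 2:V, 3:V, 4:V, 6:V, 10:V, 12:V, 13:T, 18:T, 19:V, 20:V, 21:V, 22:T, 23:T, 24:T, 25:T edges: (13,2,cv); (13,3,cv); (13,10,cvk); (13,12,cv); (18,0,cv); (18,3,cv); (18,6,cvk); (18,10,cv); (22,2,cv); (22,19,cv); (22,21,cv); (23,3,cv); (23,19,cv); (23,20,cv); (24,10,cv); (24,20,cv); (24,21,cv); (25,19,cv); (25,20,cv); (25,21,cv)
final:
nodes: 0:V, 2:V, 3:V, 4:V, 6:V, 10:V, 12:V, 13:T, 18:T, 19:V, 20:V, 21:V, 22:T, 23:T, 24:T, 25:T
edges: (13,2,cv); (13,3,cv); (13,10,cvk); (13,12,cv); (18,0,cv); (18,3,cv); (18,6,cvk); (18,10,cv); (22,2,cv); (22,19,cv); (22,21,cv); (23,3,cv); (23,19,cv); (23,20,cv); (24,10,cv); (24,20,cv); (24,21,cv); (25,19,cv); (25,20,cv); (25,21,cv)


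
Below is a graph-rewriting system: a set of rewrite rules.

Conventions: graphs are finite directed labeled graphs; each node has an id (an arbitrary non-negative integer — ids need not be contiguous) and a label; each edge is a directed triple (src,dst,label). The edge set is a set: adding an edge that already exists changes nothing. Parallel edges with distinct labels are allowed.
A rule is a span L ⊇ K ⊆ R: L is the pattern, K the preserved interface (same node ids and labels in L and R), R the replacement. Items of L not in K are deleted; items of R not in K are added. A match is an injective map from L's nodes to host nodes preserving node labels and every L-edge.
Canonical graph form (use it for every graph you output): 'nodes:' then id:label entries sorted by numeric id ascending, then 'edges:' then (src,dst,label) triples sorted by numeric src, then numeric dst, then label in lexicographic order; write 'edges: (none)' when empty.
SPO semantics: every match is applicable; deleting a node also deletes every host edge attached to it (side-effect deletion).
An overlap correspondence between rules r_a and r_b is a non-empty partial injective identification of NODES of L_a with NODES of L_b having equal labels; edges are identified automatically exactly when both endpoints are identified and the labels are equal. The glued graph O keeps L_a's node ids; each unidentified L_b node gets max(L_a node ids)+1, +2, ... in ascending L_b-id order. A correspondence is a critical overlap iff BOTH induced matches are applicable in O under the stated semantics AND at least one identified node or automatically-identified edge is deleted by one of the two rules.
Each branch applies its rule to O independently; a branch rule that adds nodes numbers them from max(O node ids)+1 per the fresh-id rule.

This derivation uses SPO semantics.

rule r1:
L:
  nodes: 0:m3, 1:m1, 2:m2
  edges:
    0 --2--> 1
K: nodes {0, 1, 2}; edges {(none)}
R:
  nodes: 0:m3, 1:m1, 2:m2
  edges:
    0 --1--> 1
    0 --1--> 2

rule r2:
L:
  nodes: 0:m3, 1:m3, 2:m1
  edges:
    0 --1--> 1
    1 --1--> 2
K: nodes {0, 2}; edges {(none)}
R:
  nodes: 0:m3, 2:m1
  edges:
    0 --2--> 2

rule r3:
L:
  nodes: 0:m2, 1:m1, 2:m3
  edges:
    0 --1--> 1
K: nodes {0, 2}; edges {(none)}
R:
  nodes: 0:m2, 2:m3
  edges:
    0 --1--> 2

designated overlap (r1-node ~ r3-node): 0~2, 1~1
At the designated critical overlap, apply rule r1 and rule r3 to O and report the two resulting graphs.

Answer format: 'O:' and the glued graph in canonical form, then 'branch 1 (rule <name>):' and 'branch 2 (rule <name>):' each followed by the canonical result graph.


O:
nodes: 0:m3, 1:m1, 2:m2, 3:m2
edges: (0,1,2); (3,1,1)
branch 1 (rule r1):
nodes: 0:m3, 1:m1, 2:m2, 3:m2
edges: (0,1,1); (0,2,1); (3,1,1)
branch 2 (rule r3):
nodes: 0:m3, 2:m2, 3:m2
edges: (3,0,1)


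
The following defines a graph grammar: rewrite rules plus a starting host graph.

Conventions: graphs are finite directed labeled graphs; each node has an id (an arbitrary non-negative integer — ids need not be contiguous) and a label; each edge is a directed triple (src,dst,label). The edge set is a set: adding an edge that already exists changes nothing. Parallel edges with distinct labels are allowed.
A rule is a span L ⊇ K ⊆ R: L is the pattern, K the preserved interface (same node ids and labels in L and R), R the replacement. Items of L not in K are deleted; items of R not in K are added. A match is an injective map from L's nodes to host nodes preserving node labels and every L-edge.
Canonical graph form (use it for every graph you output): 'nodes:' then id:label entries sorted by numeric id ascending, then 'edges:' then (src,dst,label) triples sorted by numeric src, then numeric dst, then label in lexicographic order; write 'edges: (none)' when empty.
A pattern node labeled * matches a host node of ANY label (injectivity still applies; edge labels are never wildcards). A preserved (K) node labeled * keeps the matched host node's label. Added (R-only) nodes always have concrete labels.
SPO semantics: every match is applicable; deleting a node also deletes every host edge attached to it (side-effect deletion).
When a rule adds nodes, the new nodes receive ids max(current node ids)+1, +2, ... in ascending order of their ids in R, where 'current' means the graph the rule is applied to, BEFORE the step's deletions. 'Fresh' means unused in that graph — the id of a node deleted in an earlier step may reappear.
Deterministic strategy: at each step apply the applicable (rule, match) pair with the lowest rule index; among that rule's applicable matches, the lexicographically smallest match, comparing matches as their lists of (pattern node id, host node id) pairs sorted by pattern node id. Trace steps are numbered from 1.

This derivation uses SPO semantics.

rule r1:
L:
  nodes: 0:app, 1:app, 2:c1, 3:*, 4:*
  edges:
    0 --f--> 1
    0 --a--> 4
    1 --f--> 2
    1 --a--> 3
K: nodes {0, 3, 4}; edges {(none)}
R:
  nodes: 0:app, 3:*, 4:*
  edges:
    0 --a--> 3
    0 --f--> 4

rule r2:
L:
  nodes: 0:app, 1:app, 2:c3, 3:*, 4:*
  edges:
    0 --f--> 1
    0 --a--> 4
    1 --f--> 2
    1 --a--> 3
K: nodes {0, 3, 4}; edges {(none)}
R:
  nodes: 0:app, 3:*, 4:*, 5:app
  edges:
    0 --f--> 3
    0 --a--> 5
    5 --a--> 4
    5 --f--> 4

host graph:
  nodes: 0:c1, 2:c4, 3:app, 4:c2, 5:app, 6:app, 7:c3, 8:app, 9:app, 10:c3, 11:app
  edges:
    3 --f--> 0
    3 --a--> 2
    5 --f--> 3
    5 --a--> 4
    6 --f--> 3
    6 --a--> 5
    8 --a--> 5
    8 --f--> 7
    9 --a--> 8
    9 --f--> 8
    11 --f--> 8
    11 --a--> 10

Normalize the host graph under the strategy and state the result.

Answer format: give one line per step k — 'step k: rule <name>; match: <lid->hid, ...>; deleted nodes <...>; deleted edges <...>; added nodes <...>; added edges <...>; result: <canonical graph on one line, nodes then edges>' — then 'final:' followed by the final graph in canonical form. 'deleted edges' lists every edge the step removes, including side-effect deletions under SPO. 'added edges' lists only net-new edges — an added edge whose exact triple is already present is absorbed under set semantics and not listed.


step 1: rule r1; match: 0->5, 1->3, 2->0, 3->2, 4->4; deleted nodes 0, 3; deleted edges (3,0,f); (3,2,a); (5,3,f); (5,4,a); (6,3,f); added nodes (none); added edges (5,2,a); (5,4,f); result: nodes: 2:c4, 4:c2, 5:app, 6:app, 7:c3, 8:app, 9:app, 10:c3, 11:app edges: (5,2,a); (5,4,f); (6,5,a); (8,5,a); (8,7,f); (9,8,a); (9,8,f); (11,8,f); (11,10,a)
step 2: rule r2; match: 0->11, 1->8, 2->7, 3->5, 4->10; deleted nodes 7, 8; deleted edges (8,5,a); (8,7,f); (9,8,a); (9,8,f); (11,8,f); (11,10,a); added nodes 12; added edges (11,5,f); (11,12,a); (12,10,a); (12,10,f); result: nodes: 2:c4, 4:c2, 5:app, 6:app, 9:app, 10:c3, 11:app, 12:app edges: (5,2,a); (5,4,f); (6,5,a); (11,5,f); (11,12,a); (12,10,a); (12,10,f)
final:
nodes: 2:c4, 4:c2, 5:app, 6:app, 9:app, 10:c3, 11:app, 12:app
edges: (5,2,a); (5,4,f); (6,5,a); (11,5,f); (11,12,a); (12,10,a); (12,10,f)


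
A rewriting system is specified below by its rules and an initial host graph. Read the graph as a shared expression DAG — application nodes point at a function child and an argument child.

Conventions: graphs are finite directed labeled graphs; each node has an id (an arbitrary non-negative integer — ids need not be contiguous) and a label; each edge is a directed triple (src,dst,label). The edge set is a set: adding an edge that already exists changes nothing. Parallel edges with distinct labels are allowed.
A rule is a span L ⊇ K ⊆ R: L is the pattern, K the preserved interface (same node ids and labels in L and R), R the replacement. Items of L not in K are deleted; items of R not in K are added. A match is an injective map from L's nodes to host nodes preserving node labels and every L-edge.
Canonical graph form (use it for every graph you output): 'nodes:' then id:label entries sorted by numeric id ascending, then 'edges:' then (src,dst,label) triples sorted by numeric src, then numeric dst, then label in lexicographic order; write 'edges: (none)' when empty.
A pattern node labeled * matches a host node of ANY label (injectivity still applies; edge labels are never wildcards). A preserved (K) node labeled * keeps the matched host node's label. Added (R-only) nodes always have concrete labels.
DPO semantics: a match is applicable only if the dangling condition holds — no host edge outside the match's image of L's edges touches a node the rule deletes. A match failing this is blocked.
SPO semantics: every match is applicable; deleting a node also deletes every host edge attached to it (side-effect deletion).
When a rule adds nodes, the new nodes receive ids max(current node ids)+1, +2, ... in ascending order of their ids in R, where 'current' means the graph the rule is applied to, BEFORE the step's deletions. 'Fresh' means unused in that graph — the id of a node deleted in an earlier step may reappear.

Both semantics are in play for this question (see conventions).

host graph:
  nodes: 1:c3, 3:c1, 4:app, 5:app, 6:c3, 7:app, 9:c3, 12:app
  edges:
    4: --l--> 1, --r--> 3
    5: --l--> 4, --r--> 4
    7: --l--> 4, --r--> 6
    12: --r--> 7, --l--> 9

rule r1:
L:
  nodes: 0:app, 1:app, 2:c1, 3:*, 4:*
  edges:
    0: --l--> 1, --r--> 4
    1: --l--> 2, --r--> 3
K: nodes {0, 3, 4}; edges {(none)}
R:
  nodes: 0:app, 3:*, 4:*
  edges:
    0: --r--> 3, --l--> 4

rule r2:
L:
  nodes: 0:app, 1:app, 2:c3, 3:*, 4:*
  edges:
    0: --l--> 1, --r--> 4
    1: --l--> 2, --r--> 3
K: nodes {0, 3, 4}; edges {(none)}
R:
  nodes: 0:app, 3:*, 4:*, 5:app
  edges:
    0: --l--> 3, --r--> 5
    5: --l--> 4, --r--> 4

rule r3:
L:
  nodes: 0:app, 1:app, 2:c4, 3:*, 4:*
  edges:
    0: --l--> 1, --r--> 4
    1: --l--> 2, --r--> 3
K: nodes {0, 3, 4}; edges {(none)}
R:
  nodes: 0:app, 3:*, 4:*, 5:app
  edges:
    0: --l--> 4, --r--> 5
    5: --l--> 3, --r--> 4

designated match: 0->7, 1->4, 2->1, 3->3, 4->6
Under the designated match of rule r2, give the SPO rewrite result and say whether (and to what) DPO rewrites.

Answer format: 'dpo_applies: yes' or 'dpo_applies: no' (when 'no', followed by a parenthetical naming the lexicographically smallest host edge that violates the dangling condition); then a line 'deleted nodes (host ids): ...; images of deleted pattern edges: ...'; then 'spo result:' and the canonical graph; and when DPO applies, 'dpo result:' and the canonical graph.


dpo_applies: no
(the rule deletes node 4, which keeps host edge (5,4,l) outside the match image — the dangling condition fails, DPO blocks; SPO proceeds and side-deletes such edges)
deleted nodes (host ids): 1, 4; images of deleted pattern edges: (4,1,l); (4,3,r); (7,4,l); (7,6,r)
spo result:
nodes: 3:c1, 5:app, 6:c3, 7:app, 9:c3, 12:app, 13:app
edges: (7,3,l); (7,13,r); (12,7,r); (12,9,l); (13,6,l); (13,6,r)


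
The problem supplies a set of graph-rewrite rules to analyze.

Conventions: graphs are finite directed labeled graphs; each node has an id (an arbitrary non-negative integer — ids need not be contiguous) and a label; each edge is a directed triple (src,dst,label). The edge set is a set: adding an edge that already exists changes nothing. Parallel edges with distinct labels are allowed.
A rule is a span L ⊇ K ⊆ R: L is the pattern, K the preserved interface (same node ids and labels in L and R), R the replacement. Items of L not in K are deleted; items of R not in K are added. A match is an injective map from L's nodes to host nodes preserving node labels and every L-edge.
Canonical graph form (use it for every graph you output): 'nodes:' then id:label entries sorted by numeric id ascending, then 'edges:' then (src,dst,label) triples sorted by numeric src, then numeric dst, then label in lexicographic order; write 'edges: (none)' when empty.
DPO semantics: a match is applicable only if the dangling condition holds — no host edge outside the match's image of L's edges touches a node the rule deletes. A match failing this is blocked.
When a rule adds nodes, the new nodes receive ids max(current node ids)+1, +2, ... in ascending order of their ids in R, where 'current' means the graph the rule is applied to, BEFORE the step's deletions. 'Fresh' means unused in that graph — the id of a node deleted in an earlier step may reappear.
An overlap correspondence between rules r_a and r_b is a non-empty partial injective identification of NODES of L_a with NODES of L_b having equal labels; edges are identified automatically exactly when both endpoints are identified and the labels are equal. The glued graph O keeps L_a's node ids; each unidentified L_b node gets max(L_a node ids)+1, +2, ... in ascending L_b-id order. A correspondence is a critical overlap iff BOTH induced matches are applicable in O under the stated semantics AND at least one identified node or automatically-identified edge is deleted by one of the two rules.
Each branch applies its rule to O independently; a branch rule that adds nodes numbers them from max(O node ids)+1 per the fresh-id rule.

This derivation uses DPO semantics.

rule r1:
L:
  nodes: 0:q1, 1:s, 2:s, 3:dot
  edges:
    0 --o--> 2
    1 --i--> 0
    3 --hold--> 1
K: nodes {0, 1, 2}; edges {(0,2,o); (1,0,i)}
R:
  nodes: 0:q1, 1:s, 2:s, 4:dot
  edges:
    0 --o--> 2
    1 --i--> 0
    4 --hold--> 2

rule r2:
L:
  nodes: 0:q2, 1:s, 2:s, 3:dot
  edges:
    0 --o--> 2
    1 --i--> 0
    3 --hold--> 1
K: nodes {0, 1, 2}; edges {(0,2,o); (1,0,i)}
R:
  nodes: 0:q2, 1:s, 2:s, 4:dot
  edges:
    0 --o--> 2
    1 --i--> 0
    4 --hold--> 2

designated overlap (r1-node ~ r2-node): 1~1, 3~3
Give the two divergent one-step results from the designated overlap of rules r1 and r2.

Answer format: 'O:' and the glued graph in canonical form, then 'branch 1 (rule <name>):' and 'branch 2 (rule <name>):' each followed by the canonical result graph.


O:
nodes: 0:q1, 1:s, 2:s, 3:dot, 4:q2, 5:s
edges: (0,2,o); (1,0,i); (1,4,i); (3,1,hold); (4,5,o)
branch 1 (rule r1):
nodes: 0:q1, 1:s, 2:s, 4:q2, 5:s, 6:dot
edges: (0,2,o); (1,0,i); (1,4,i); (4,5,o); (6,2,hold)
branch 2 (rule r2):
nodes: 0:q1, 1:s, 2:s, 4:q2, 5:s, 6:dot
edges: (0,2,o); (1,0,i); (1,4,i); (4,5,o); (6,5,hold)


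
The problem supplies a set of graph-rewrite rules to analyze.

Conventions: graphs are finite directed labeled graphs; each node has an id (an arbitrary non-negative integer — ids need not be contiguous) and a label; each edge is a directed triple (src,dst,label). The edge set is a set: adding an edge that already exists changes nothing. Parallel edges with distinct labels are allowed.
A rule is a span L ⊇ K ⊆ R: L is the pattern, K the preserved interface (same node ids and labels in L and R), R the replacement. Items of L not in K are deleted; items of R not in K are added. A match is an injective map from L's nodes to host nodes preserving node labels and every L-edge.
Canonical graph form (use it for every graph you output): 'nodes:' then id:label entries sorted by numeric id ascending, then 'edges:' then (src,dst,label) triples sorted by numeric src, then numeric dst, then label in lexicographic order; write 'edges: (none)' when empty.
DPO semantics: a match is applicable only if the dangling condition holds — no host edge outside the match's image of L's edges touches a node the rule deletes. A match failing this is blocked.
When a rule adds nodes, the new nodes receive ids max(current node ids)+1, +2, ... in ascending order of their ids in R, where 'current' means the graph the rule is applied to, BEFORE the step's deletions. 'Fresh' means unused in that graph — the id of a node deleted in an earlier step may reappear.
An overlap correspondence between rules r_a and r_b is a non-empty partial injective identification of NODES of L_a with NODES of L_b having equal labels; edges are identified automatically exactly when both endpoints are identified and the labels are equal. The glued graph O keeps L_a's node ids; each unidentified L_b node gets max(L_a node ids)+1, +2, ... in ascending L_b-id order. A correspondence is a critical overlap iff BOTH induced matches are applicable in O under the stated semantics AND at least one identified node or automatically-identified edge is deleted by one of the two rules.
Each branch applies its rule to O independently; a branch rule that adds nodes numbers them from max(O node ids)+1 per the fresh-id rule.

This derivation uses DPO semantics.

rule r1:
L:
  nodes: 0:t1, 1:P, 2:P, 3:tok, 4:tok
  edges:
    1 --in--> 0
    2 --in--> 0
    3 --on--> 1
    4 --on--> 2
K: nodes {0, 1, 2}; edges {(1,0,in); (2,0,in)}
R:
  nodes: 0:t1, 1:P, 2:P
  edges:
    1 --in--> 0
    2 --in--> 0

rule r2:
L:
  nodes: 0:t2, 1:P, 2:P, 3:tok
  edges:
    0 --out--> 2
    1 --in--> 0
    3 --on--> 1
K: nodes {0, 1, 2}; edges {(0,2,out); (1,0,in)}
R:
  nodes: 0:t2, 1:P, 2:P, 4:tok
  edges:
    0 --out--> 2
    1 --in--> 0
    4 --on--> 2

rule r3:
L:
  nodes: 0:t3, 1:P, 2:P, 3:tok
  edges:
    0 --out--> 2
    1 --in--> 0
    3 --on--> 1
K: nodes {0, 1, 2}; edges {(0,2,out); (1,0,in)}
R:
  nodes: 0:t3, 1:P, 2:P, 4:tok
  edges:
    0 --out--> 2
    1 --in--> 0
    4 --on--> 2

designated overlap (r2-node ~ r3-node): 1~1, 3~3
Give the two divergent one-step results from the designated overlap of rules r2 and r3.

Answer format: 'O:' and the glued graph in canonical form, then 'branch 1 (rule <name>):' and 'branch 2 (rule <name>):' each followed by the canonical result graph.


O:
nodes: 0:t2, 1:P, 2:P, 3:tok, 4:t3, 5:P
edges: (0,2,out); (1,0,in); (1,4,in); (3,1,on); (4,5,out)
branch 1 (rule r2):
nodes: 0:t2, 1:P, 2:P, 4:t3, 5:P, 6:tok
edges: (0,2,out); (1,0,in); (1,4,in); (4,5,out); (6,2,on)
branch 2 (rule r3):
nodes: 0:t2, 1:P, 2:P, 4:t3, 5:P, 6:tok
edges: (0,2,out); (1,0,in); (1,4,in); (4,5,out); (6,5,on)


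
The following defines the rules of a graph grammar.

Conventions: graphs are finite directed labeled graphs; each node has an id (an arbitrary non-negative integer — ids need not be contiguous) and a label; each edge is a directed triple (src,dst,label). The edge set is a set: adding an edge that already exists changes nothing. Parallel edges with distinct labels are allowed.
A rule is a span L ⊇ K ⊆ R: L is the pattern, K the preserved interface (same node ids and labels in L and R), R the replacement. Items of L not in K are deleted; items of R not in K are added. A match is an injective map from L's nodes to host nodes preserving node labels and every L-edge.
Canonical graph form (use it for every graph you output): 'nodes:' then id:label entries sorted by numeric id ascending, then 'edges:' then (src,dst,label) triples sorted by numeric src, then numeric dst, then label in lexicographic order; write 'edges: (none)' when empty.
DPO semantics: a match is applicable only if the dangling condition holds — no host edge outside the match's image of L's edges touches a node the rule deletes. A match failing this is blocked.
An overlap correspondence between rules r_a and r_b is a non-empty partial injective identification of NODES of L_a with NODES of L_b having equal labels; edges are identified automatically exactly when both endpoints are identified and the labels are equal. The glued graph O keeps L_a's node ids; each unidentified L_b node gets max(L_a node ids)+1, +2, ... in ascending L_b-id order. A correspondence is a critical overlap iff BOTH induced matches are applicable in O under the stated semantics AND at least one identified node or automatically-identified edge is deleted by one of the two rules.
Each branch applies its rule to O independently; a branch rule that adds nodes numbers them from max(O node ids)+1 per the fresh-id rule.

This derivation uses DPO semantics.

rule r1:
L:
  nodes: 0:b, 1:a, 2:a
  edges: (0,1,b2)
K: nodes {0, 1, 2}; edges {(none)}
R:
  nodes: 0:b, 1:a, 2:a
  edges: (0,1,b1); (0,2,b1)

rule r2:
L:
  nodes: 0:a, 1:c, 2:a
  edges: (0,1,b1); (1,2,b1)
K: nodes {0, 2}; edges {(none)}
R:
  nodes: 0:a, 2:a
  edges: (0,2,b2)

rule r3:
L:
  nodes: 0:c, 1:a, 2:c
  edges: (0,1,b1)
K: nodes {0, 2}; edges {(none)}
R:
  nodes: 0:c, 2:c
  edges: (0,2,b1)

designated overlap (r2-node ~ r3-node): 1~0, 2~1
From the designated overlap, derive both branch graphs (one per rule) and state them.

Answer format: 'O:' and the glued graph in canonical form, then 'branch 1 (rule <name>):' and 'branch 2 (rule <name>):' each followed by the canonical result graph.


O:
nodes: 0:a, 1:c, 2:a, 3:c
edges: (0,1,b1); (1,2,b1)
branch 1 (rule r2):
nodes: 0:a, 2:a, 3:c
edges: (0,2,b2)
branch 2 (rule r3):
nodes: 0:a, 1:c, 3:c
edges: (0,1,b1); (1,3,b1)


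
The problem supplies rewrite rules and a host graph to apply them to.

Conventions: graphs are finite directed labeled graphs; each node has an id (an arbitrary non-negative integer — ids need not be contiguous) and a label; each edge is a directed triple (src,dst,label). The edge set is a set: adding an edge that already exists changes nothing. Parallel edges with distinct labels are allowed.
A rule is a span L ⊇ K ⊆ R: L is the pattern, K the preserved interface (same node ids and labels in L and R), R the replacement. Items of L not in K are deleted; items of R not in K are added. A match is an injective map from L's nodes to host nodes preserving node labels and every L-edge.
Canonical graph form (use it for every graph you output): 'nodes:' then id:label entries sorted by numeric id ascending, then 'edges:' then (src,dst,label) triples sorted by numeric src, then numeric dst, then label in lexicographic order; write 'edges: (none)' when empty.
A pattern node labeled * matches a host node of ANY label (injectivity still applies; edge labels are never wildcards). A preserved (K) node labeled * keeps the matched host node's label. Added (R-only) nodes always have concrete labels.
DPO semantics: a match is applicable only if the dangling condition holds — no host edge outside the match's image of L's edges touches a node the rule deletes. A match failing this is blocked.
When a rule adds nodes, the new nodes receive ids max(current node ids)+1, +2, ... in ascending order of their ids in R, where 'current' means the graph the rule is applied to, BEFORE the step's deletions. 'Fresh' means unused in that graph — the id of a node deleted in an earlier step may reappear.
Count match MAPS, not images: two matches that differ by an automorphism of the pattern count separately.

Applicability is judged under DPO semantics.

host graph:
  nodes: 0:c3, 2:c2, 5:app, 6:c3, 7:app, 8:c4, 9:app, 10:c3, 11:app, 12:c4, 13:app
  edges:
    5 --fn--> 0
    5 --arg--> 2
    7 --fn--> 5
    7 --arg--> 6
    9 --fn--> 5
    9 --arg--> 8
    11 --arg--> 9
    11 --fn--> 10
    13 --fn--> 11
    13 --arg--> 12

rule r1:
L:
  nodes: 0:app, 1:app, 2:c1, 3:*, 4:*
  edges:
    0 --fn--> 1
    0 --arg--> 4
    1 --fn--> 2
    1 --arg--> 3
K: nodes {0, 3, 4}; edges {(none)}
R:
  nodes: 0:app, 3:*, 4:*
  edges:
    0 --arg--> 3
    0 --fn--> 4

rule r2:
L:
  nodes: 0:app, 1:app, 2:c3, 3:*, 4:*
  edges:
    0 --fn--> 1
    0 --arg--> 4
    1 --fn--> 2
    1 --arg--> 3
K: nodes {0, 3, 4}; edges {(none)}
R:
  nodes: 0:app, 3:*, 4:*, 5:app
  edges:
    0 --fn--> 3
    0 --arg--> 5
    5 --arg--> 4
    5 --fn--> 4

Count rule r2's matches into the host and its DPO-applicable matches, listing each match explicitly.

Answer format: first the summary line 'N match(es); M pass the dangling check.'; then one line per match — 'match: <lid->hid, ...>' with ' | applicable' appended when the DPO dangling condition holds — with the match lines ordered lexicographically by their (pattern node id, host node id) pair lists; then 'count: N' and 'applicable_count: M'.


3 match(es); 1 pass the dangling check.
match: 0->7, 1->5, 2->0, 3->2, 4->6
match: 0->9, 1->5, 2->0, 3->2, 4->8
match: 0->13, 1->11, 2->10, 3->9, 4->12 | applicable
count: 3
applicable_count: 1


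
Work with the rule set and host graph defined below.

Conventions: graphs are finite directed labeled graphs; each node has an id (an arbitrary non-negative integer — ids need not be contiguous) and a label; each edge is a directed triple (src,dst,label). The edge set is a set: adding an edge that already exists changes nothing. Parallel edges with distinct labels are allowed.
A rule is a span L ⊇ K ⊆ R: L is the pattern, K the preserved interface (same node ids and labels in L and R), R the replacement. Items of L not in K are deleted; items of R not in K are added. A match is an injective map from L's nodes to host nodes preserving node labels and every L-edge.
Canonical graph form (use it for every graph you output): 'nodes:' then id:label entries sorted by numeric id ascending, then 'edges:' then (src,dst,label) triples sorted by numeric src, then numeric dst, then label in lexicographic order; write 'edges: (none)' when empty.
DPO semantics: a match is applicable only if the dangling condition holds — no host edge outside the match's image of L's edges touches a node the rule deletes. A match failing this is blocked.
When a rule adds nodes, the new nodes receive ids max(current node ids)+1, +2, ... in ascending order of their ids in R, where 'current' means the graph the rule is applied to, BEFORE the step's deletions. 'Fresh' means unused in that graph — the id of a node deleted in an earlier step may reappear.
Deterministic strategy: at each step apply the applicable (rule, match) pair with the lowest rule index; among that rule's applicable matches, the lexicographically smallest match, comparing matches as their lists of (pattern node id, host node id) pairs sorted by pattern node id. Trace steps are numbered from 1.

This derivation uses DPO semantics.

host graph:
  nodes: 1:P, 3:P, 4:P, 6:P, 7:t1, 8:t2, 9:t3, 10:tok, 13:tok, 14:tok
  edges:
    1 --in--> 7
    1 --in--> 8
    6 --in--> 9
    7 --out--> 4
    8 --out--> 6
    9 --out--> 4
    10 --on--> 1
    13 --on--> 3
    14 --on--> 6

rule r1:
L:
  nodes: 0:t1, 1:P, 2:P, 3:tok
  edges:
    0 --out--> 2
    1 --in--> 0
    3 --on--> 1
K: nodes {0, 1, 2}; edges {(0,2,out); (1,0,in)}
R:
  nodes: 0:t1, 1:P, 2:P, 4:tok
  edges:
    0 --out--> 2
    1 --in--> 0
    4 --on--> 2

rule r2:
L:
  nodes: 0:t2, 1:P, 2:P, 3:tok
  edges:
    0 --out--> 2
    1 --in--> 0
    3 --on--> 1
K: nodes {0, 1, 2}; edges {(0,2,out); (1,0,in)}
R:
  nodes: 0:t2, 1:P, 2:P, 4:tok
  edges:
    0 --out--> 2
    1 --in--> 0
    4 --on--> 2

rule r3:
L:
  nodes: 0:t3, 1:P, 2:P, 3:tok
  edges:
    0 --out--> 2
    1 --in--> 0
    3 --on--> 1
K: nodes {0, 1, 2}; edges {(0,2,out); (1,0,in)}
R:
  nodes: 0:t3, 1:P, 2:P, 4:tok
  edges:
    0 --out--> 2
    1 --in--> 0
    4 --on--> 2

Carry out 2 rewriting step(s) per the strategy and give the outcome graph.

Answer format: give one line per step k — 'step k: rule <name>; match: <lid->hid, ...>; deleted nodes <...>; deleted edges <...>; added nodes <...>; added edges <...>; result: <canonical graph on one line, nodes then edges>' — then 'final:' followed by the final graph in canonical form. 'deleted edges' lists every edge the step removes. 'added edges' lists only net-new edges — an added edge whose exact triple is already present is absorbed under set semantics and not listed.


step 1: rule r1; match: 0->7, 1->1, 2->4, 3->10; deleted nodes 10; deleted edges (10,1,on); added nodes 15; added edges (15,4,on); result: nodes: 1:P, 3:P, 4:P, 6:P, 7:t1, 8:t2, 9:t3, 13:tok, 14:tok, 15:tok edges: (1,7,in); (1,8,in); (6,9,in); (7,4,out); (8,6,out); (9,4,out); (13,3,on); (14,6,on); (15,4,on)
step 2: rule r3; match: 0->9, 1->6, 2->4, 3->14; deleted nodes 14; deleted edges (14,6,on); added nodes 16; added edges (16,4,on); result: nodes: 1:P, 3:P, 4:P, 6:P, 7:t1, 8:t2, 9:t3, 13:tok, 15:tok, 16:tok edges: (1,7,in); (1,8,in); (6,9,in); (7,4,out); (8,6,out); (9,4,out); (13,3,on); (15,4,on); (16,4,on)
final:
nodes: 1:P, 3:P, 4:P, 6:P, 7:t1, 8:t2, 9:t3, 13:tok, 15:tok, 16:tok
edges: (1,7,in); (1,8,in); (6,9,in); (7,4,out); (8,6,out); (9,4,out); (13,3,on); (15,4,on); (16,4,on)


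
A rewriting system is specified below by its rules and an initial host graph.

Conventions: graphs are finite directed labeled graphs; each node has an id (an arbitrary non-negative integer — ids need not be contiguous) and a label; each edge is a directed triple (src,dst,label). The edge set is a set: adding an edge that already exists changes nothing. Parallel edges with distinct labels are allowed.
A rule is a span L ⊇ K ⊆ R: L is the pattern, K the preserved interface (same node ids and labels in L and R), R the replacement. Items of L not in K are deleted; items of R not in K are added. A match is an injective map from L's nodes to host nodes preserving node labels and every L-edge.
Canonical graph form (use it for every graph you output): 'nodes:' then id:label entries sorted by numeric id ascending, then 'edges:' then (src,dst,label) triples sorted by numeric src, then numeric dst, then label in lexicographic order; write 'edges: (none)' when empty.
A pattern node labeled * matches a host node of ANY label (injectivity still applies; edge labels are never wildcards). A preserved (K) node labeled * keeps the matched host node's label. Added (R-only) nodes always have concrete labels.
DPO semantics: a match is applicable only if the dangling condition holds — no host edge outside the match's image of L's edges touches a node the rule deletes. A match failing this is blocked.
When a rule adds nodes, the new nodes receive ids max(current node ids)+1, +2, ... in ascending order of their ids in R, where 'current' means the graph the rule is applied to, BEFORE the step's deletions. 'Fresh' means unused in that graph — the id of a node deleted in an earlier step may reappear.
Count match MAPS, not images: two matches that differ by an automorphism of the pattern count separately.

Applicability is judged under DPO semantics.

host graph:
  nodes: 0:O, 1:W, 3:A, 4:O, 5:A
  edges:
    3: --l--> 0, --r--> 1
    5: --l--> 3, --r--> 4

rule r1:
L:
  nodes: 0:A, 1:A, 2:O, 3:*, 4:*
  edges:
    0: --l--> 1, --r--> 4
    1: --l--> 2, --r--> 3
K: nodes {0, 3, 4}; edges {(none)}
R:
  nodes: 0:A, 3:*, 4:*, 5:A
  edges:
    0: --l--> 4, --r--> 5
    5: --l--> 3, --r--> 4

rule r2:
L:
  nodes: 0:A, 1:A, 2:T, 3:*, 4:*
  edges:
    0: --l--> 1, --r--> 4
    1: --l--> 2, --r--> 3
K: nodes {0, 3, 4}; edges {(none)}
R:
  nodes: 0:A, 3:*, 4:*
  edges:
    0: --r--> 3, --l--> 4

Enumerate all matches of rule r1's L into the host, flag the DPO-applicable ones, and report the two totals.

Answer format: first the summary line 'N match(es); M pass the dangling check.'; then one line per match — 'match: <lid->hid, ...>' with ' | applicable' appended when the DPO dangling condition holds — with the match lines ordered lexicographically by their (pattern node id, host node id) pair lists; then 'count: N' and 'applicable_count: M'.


1 match(es); 1 pass the dangling check.
match: 0->5, 1->3, 2->0, 3->1, 4->4 | applicable
count: 1
applicable_count: 1


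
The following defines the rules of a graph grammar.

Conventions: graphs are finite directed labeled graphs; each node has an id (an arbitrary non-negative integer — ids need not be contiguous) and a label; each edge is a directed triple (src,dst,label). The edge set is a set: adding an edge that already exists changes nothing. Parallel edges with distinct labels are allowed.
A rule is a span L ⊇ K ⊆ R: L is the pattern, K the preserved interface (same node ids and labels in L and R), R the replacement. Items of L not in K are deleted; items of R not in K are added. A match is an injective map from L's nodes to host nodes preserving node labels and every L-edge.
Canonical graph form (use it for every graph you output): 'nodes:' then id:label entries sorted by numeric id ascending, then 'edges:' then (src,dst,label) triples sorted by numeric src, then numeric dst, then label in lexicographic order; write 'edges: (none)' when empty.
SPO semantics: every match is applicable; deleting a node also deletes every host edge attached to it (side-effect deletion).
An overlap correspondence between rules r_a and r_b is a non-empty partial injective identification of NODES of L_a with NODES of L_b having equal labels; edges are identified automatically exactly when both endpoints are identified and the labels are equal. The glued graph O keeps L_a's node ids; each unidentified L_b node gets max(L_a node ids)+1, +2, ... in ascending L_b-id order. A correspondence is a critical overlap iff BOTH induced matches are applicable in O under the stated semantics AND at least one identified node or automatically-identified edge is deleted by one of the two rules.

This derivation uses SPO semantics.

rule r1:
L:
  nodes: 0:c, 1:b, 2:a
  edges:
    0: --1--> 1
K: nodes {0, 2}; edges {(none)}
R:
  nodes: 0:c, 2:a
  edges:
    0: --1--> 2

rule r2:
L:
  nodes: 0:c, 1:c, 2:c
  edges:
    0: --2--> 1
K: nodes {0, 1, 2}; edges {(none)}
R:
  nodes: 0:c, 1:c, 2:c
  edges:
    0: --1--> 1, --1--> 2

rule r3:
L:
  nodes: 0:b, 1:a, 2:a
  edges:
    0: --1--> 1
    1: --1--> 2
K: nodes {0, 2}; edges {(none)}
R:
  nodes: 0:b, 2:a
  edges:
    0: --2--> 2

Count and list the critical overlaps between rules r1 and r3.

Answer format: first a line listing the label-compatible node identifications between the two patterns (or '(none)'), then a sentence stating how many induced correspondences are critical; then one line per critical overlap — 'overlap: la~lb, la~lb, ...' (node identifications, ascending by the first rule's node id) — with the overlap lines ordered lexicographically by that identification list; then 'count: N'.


label-compatible node identifications between L(r1) and L(r3): 1~0, 2~1, 2~2
4 of the induced correspondences are critical overlaps of r1 and r3.
overlap: 1~0
overlap: 1~0, 2~1
overlap: 1~0, 2~2
overlap: 2~1
count: 4


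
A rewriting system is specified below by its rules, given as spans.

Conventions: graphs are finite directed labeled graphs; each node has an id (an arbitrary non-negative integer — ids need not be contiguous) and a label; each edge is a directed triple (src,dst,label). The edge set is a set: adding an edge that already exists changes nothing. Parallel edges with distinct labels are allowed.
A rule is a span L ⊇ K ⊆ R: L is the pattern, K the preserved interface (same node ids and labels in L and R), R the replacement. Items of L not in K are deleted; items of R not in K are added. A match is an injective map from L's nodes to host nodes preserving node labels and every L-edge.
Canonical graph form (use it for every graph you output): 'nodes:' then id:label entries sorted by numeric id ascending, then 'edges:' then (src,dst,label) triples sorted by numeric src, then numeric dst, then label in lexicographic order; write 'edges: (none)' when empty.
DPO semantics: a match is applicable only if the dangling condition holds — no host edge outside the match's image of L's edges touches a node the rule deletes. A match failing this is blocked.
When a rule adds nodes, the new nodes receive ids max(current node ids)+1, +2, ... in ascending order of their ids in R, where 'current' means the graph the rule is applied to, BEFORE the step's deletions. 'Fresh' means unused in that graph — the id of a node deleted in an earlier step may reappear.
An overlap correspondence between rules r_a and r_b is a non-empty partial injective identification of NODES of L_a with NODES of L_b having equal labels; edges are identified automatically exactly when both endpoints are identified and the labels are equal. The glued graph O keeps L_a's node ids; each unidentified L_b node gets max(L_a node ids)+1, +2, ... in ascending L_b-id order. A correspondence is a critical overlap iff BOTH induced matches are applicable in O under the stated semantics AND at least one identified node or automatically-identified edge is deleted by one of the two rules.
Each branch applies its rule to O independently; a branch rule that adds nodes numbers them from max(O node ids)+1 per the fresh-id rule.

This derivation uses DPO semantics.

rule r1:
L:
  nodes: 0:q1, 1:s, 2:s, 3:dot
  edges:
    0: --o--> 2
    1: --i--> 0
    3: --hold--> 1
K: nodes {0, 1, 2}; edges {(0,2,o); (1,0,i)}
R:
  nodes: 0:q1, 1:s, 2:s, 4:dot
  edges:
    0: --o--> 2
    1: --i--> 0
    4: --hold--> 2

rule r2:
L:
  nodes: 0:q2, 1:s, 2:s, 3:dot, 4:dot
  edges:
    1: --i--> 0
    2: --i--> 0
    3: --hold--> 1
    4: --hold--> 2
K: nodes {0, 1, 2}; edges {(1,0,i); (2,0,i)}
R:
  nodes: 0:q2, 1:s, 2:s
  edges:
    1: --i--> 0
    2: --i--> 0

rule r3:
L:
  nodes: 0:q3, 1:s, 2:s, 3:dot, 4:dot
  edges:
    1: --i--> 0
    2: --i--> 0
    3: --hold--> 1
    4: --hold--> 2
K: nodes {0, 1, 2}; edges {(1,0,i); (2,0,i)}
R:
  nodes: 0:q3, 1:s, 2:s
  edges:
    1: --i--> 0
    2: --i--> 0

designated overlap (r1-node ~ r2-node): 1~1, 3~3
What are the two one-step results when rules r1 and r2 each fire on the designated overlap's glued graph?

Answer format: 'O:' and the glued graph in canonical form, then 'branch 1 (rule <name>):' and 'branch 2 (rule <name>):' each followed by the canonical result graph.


O:
nodes: 0:q1, 1:s, 2:s, 3:dot, 4:q2, 5:s, 6:dot
edges: (0,2,o); (1,0,i); (1,4,i); (3,1,hold); (5,4,i); (6,5,hold)
branch 1 (rule r1):
nodes: 0:q1, 1:s, 2:s, 4:q2, 5:s, 6:dot, 7:dot
edges: (0,2,o); (1,0,i); (1,4,i); (5,4,i); (6,5,hold); (7,2,hold)
branch 2 (rule r2):
nodes: 0:q1, 1:s, 2:s, 4:q2, 5:s
edges: (0,2,o); (1,0,i); (1,4,i); (5,4,i)
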